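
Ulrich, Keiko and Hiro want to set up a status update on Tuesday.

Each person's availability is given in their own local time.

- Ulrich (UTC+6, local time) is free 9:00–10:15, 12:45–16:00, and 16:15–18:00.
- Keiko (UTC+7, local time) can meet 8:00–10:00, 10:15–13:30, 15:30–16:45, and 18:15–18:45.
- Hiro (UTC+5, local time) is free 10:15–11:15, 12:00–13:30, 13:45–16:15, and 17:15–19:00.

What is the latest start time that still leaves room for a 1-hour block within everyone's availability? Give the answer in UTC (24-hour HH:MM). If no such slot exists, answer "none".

08:45

Ulrich → UTC: 03:00–04:15, 06:45–10:00, 10:15–12:00.
Keiko → UTC: 01:00–03:00, 03:15–06:30, 08:30–09:45, 11:15–11:45.
Hiro → UTC: 05:15–06:15, 07:00–08:30, 08:45–11:15, 12:15–14:00.
Ulrich ∩ Keiko: 03:15–04:15, 08:30–09:45, 11:15–11:45.
Ulrich ∩ Keiko ∩ Hiro: 08:45–09:45.
Windows ≥ 60 min: 08:45–09:45.
Latest start in the last window 08:45–09:45 is 09:45 − 60 min = 08:45.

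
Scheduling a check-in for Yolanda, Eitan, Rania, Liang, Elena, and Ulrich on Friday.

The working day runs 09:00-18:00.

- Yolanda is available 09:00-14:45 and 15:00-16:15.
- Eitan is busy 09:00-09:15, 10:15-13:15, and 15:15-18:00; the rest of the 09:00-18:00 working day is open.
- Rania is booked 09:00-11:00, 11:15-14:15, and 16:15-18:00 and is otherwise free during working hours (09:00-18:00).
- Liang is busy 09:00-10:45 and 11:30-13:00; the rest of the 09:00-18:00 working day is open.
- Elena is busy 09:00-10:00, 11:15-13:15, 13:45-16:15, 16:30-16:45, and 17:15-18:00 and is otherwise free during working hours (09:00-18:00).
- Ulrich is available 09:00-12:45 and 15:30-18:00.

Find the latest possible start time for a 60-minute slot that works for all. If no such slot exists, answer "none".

none

Eitan free within 09:00–18:00: 09:15–10:15, 13:15–15:15.
Rania free within 09:00–18:00: 11:00–11:15, 14:15–16:15.
Liang free within 09:00–18:00: 10:45–11:30, 13:00–18:00.
Elena free within 09:00–18:00: 10:00–11:15, 13:15–13:45, 16:15–16:30, 16:45–17:15.
Yolanda ∩ Eitan: 09:15–10:15, 13:15–14:45, 15:00–15:15.
Yolanda ∩ Eitan ∩ Rania: 14:15–14:45, 15:00–15:15.
Yolanda ∩ Eitan ∩ Rania ∩ Liang: 14:15–14:45, 15:00–15:15.
Yolanda ∩ Eitan ∩ Rania ∩ Liang ∩ Elena: (none).
Yolanda ∩ Eitan ∩ Rania ∩ Liang ∩ Elena ∩ Ulrich: (none).
Windows ≥ 60 min: (none).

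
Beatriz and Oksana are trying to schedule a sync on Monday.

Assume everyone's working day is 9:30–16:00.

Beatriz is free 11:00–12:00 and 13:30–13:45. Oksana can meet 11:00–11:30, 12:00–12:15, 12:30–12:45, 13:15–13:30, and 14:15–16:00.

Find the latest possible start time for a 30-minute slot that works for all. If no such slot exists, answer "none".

11:00

Beatriz ∩ Oksana: 11:00–11:30.
Windows ≥ 30 min: 11:00–11:30.
Latest start in the last window 11:00–11:30 is 11:30 − 30 min = 11:00.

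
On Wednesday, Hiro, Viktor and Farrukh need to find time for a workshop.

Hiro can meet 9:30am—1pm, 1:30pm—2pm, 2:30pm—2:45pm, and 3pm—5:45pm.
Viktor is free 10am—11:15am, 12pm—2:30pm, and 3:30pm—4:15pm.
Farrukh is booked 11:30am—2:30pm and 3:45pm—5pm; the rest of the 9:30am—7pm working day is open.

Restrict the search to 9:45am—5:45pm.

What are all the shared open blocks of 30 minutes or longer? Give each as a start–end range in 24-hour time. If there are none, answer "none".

10:00–11:15

Farrukh free within 09:30–19:00: 09:30–11:30, 14:30–15:45, 17:00–19:00.
Hiro ∩ Viktor: 10:00–11:15, 12:00–13:00, 13:30–14:00, 15:30–16:15.
Hiro ∩ Viktor ∩ Farrukh: 10:00–11:15, 15:30–15:45.
Restricted to 09:45–17:45: 10:00–11:15, 15:30–15:45.
Windows ≥ 30 min: 10:00–11:15.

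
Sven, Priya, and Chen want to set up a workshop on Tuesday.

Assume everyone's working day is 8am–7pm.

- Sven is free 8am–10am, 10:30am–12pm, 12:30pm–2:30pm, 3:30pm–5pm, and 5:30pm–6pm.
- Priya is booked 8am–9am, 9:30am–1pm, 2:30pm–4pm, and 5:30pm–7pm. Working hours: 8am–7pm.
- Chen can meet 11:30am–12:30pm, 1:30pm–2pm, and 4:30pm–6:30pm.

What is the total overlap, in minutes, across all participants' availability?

Priya free within 08:00–19:00: 09:00–09:30, 13:00–14:30, 16:00–17:30.
Sven ∩ Priya: 09:00–09:30, 13:00–14:30, 16:00–17:00.
Sven ∩ Priya ∩ Chen: 13:30–14:00, 16:30–17:00.
Total common minutes: 30 + 30 = 60.

60 minutes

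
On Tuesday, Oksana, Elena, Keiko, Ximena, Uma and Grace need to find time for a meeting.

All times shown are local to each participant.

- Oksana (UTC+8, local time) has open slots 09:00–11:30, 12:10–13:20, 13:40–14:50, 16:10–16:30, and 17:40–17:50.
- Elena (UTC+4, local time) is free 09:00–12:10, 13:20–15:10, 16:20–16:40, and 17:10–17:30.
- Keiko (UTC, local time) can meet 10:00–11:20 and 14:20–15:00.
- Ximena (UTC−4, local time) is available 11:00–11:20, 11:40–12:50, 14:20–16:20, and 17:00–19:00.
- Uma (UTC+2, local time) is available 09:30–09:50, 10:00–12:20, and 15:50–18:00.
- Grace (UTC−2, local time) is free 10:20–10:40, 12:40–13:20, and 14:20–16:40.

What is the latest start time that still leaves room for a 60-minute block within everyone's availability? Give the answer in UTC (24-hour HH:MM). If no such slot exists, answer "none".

Oksana → UTC: 01:00–03:30, 04:10–05:20, 05:40–06:50, 08:10–08:30, 09:40–09:50.
Elena → UTC: 05:00–08:10, 09:20–11:10, 12:20–12:40, 13:10–13:30.
Keiko → UTC: 10:00–11:20, 14:20–15:00.
Ximena → UTC: 15:00–15:20, 15:40–16:50, 18:20–20:20, 21:00–23:00.
Uma → UTC: 07:30–07:50, 08:00–10:20, 13:50–16:00.
Grace → UTC: 12:20–12:40, 14:40–15:20, 16:20–18:40.
Oksana ∩ Elena: 05:00–05:20, 05:40–06:50, 09:40–09:50.
Oksana ∩ Elena ∩ Keiko: (none).
Oksana ∩ Elena ∩ Keiko ∩ Ximena: (none).
Oksana ∩ Elena ∩ Keiko ∩ Ximena ∩ Uma: (none).
Oksana ∩ Elena ∩ Keiko ∩ Ximena ∩ Uma ∩ Grace: (none).
Windows ≥ 60 min: (none).

none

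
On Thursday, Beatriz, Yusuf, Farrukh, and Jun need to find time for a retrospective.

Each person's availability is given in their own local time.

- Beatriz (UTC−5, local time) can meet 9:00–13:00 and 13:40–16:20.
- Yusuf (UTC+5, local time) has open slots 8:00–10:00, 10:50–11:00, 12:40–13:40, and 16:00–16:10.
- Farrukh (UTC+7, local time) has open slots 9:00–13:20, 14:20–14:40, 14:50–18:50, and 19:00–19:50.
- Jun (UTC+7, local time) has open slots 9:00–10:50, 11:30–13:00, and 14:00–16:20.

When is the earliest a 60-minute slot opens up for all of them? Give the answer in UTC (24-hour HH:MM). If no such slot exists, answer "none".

none

Beatriz → UTC: 14:00–18:00, 18:40–21:20.
Yusuf → UTC: 03:00–05:00, 05:50–06:00, 07:40–08:40, 11:00–11:10.
Farrukh → UTC: 02:00–06:20, 07:20–07:40, 07:50–11:50, 12:00–12:50.
Jun → UTC: 02:00–03:50, 04:30–06:00, 07:00–09:20.
Beatriz ∩ Yusuf: (none).
Beatriz ∩ Yusuf ∩ Farrukh: (none).
Beatriz ∩ Yusuf ∩ Farrukh ∩ Jun: (none).
Windows ≥ 60 min: (none).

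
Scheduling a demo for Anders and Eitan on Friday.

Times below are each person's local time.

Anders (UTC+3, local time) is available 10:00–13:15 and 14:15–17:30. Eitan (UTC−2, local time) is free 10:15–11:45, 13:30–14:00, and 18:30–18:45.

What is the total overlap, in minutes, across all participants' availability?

90 minutes

Anders → UTC: 07:00–10:15, 11:15–14:30.
Eitan → UTC: 12:15–13:45, 15:30–16:00, 20:30–20:45.
Anders ∩ Eitan: 12:15–13:45.
Total common minutes: 90.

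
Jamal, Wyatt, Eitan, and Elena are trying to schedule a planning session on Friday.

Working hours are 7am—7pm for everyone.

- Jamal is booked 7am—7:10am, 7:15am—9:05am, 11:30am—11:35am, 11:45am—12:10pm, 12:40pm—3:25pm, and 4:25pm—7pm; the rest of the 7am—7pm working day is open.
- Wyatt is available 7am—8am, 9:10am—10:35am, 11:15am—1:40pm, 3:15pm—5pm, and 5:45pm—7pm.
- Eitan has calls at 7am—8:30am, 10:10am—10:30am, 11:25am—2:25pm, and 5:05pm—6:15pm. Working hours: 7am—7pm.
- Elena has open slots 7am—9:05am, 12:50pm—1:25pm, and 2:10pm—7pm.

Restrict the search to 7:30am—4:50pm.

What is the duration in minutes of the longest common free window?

60 minutes

Jamal free within 07:00–19:00: 07:10–07:15, 09:05–11:30, 11:35–11:45, 12:10–12:40, 15:25–16:25.
Eitan free within 07:00–19:00: 08:30–10:10, 10:30–11:25, 14:25–17:05, 18:15–19:00.
Jamal ∩ Wyatt: 07:10–07:15, 09:10–10:35, 11:15–11:30, 11:35–11:45, 12:10–12:40, 15:25–16:25.
Jamal ∩ Wyatt ∩ Eitan: 09:10–10:10, 10:30–10:35, 11:15–11:25, 15:25–16:25.
Jamal ∩ Wyatt ∩ Eitan ∩ Elena: 15:25–16:25.
Restricted to 07:30–16:50: 15:25–16:25.
Single common window of 60 minutes.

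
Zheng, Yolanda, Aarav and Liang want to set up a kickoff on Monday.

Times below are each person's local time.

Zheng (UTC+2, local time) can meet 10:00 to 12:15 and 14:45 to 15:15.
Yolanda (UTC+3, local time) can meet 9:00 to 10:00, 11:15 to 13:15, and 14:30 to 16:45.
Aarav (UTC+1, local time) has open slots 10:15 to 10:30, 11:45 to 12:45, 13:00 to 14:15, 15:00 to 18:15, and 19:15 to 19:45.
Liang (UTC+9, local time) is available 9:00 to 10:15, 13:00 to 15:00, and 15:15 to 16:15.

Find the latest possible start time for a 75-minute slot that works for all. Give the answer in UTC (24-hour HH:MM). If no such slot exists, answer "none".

Zheng → UTC: 08:00–10:15, 12:45–13:15.
Yolanda → UTC: 06:00–07:00, 08:15–10:15, 11:30–13:45.
Aarav → UTC: 09:15–09:30, 10:45–11:45, 12:00–13:15, 14:00–17:15, 18:15–18:45.
Liang → UTC: 00:00–01:15, 04:00–06:00, 06:15–07:15.
Zheng ∩ Yolanda: 08:15–10:15, 12:45–13:15.
Zheng ∩ Yolanda ∩ Aarav: 09:15–09:30, 12:45–13:15.
Zheng ∩ Yolanda ∩ Aarav ∩ Liang: (none).
Windows ≥ 75 min: (none).

none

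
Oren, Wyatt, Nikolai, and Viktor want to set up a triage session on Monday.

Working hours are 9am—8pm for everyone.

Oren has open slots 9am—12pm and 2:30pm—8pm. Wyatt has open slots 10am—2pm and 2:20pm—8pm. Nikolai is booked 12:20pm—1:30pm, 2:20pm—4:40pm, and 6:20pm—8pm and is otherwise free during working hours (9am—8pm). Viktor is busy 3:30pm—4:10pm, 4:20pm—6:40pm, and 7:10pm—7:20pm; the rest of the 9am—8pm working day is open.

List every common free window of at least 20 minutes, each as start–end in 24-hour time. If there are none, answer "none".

10:00–12:00

Nikolai free within 09:00–20:00: 09:00–12:20, 13:30–14:20, 16:40–18:20.
Viktor free within 09:00–20:00: 09:00–15:30, 16:10–16:20, 18:40–19:10, 19:20–20:00.
Oren ∩ Wyatt: 10:00–12:00, 14:30–20:00.
Oren ∩ Wyatt ∩ Nikolai: 10:00–12:00, 16:40–18:20.
Oren ∩ Wyatt ∩ Nikolai ∩ Viktor: 10:00–12:00.
Windows ≥ 20 min: 10:00–12:00.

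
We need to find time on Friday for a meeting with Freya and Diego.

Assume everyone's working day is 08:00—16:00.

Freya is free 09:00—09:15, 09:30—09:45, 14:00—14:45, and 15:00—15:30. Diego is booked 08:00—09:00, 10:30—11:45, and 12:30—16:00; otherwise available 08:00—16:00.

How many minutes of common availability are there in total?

30 minutes

Diego free within 08:00–16:00: 09:00–10:30, 11:45–12:30.
Freya ∩ Diego: 09:00–09:15, 09:30–09:45.
Total common minutes: 15 + 15 = 30.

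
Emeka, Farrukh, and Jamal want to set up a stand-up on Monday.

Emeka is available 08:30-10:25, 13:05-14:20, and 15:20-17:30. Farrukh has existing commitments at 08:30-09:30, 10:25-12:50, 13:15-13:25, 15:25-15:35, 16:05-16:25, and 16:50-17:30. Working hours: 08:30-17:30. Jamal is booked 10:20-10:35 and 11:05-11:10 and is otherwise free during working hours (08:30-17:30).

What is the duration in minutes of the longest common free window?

Farrukh free within 08:30–17:30: 09:30–10:25, 12:50–13:15, 13:25–15:25, 15:35–16:05, 16:25–16:50.
Jamal free within 08:30–17:30: 08:30–10:20, 10:35–11:05, 11:10–17:30.
Emeka ∩ Farrukh: 09:30–10:25, 13:05–13:15, 13:25–14:20, 15:20–15:25, 15:35–16:05, 16:25–16:50.
Emeka ∩ Farrukh ∩ Jamal: 09:30–10:20, 13:05–13:15, 13:25–14:20, 15:20–15:25, 15:35–16:05, 16:25–16:50.
Common window lengths: 50, 10, 55, 5, 30, 25 min; longest is 55.

55 minutes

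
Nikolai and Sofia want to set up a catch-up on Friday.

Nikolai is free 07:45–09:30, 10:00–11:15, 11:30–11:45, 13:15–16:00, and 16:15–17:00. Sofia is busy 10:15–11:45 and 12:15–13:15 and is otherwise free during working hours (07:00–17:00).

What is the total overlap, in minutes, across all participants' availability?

330 minutes

Sofia free within 07:00–17:00: 07:00–10:15, 11:45–12:15, 13:15–17:00.
Nikolai ∩ Sofia: 07:45–09:30, 10:00–10:15, 13:15–16:00, 16:15–17:00.
Total common minutes: 105 + 15 + 165 + 45 = 330.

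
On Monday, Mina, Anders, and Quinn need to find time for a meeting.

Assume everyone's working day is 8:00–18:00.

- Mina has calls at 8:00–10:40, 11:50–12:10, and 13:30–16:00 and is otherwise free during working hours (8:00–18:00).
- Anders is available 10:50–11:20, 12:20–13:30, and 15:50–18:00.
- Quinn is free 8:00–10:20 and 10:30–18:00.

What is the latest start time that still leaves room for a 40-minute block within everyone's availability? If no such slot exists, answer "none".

17:20

Mina free within 08:00–18:00: 10:40–11:50, 12:10–13:30, 16:00–18:00.
Mina ∩ Anders: 10:50–11:20, 12:20–13:30, 16:00–18:00.
Mina ∩ Anders ∩ Quinn: 10:50–11:20, 12:20–13:30, 16:00–18:00.
Windows ≥ 40 min: 12:20–13:30, 16:00–18:00.
Latest start in the last window 16:00–18:00 is 18:00 − 40 min = 17:20.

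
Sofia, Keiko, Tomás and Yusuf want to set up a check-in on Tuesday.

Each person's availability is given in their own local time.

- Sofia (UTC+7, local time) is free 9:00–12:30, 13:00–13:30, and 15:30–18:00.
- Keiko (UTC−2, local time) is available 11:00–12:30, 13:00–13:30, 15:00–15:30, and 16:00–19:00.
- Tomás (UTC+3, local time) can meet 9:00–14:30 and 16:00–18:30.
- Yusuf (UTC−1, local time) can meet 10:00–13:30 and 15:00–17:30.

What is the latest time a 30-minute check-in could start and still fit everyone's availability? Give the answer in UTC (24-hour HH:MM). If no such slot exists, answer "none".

none

Sofia → UTC: 02:00–05:30, 06:00–06:30, 08:30–11:00.
Keiko → UTC: 13:00–14:30, 15:00–15:30, 17:00–17:30, 18:00–21:00.
Tomás → UTC: 06:00–11:30, 13:00–15:30.
Yusuf → UTC: 11:00–14:30, 16:00–18:30.
Sofia ∩ Keiko: (none).
Sofia ∩ Keiko ∩ Tomás: (none).
Sofia ∩ Keiko ∩ Tomás ∩ Yusuf: (none).
Windows ≥ 30 min: (none).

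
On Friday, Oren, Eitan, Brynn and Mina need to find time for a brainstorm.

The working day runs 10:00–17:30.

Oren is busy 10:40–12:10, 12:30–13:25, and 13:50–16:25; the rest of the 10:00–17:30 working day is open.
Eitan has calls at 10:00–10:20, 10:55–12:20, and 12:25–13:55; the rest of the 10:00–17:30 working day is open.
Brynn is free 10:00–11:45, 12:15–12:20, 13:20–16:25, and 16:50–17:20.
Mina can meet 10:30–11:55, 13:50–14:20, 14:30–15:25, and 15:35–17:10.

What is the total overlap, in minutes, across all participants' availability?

30 minutes

Oren free within 10:00–17:30: 10:00–10:40, 12:10–12:30, 13:25–13:50, 16:25–17:30.
Eitan free within 10:00–17:30: 10:20–10:55, 12:20–12:25, 13:55–17:30.
Oren ∩ Eitan: 10:20–10:40, 12:20–12:25, 16:25–17:30.
Oren ∩ Eitan ∩ Brynn: 10:20–10:40, 16:50–17:20.
Oren ∩ Eitan ∩ Brynn ∩ Mina: 10:30–10:40, 16:50–17:10.
Total common minutes: 10 + 20 = 30.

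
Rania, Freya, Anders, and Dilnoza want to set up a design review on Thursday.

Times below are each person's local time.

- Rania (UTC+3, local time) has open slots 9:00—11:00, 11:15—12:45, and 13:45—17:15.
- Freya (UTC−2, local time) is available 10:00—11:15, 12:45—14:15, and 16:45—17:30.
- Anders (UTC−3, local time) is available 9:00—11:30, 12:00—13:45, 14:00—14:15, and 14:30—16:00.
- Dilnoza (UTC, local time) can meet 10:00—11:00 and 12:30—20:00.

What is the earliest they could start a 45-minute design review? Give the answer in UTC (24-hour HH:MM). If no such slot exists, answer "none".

Rania → UTC: 06:00–08:00, 08:15–09:45, 10:45–14:15.
Freya → UTC: 12:00–13:15, 14:45–16:15, 18:45–19:30.
Anders → UTC: 12:00–14:30, 15:00–16:45, 17:00–17:15, 17:30–19:00.
Dilnoza → UTC: 10:00–11:00, 12:30–20:00.
Rania ∩ Freya: 12:00–13:15.
Rania ∩ Freya ∩ Anders: 12:00–13:15.
Rania ∩ Freya ∩ Anders ∩ Dilnoza: 12:30–13:15.
Windows ≥ 45 min: 12:30–13:15.
Earliest such window starts at 12:30.

12:30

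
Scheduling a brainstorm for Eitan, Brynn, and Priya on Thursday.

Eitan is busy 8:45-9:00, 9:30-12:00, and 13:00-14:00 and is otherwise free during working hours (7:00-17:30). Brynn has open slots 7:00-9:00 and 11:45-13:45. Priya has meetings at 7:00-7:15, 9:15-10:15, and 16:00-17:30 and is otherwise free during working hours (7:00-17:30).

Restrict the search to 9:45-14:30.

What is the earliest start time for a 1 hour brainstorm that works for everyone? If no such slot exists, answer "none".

Eitan free within 07:00–17:30: 07:00–08:45, 09:00–09:30, 12:00–13:00, 14:00–17:30.
Priya free within 07:00–17:30: 07:15–09:15, 10:15–16:00.
Eitan ∩ Brynn: 07:00–08:45, 12:00–13:00.
Eitan ∩ Brynn ∩ Priya: 07:15–08:45, 12:00–13:00.
Restricted to 09:45–14:30: 12:00–13:00.
Windows ≥ 60 min: 12:00–13:00.
Earliest such window starts at 12:00.

12:00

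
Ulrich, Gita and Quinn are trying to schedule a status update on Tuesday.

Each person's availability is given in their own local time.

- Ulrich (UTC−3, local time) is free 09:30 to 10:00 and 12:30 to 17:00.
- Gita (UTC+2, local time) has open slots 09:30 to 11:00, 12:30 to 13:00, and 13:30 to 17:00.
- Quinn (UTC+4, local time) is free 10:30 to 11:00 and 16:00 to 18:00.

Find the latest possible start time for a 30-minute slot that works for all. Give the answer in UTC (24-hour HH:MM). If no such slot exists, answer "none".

Ulrich → UTC: 12:30–13:00, 15:30–20:00.
Gita → UTC: 07:30–09:00, 10:30–11:00, 11:30–15:00.
Quinn → UTC: 06:30–07:00, 12:00–14:00.
Ulrich ∩ Gita: 12:30–13:00.
Ulrich ∩ Gita ∩ Quinn: 12:30–13:00.
Windows ≥ 30 min: 12:30–13:00.
Latest start in the last window 12:30–13:00 is 13:00 − 30 min = 12:30.

12:30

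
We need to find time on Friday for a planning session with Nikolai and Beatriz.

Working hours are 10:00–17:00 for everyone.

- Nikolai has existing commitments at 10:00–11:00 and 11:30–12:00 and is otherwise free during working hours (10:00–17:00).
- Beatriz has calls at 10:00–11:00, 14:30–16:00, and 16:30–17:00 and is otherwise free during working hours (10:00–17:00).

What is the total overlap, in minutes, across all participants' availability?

210 minutes

Nikolai free within 10:00–17:00: 11:00–11:30, 12:00–17:00.
Beatriz free within 10:00–17:00: 11:00–14:30, 16:00–16:30.
Nikolai ∩ Beatriz: 11:00–11:30, 12:00–14:30, 16:00–16:30.
Total common minutes: 30 + 150 + 30 = 210.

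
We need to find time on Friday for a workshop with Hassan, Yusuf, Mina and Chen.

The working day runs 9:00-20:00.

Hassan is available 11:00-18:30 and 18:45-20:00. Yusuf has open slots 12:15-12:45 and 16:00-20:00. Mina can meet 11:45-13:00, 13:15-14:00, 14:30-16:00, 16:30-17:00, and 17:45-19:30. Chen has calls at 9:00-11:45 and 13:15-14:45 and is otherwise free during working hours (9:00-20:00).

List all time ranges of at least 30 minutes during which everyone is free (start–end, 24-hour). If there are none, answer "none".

Chen free within 09:00–20:00: 11:45–13:15, 14:45–20:00.
Hassan ∩ Yusuf: 12:15–12:45, 16:00–18:30, 18:45–20:00.
Hassan ∩ Yusuf ∩ Mina: 12:15–12:45, 16:30–17:00, 17:45–18:30, 18:45–19:30.
Hassan ∩ Yusuf ∩ Mina ∩ Chen: 12:15–12:45, 16:30–17:00, 17:45–18:30, 18:45–19:30.
Windows ≥ 30 min: 12:15–12:45, 16:30–17:00, 17:45–18:30, 18:45–19:30.

12:15–12:45, 16:30–17:00, 17:45–18:30, 18:45–19:30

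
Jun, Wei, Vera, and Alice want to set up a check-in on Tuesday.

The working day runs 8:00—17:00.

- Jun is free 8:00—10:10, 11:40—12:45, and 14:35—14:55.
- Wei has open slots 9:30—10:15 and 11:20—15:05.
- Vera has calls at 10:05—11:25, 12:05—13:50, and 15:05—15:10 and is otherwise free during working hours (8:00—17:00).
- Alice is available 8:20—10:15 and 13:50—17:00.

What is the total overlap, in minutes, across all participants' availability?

Vera free within 08:00–17:00: 08:00–10:05, 11:25–12:05, 13:50–15:05, 15:10–17:00.
Jun ∩ Wei: 09:30–10:10, 11:40–12:45, 14:35–14:55.
Jun ∩ Wei ∩ Vera: 09:30–10:05, 11:40–12:05, 14:35–14:55.
Jun ∩ Wei ∩ Vera ∩ Alice: 09:30–10:05, 14:35–14:55.
Total common minutes: 35 + 20 = 55.

55 minutes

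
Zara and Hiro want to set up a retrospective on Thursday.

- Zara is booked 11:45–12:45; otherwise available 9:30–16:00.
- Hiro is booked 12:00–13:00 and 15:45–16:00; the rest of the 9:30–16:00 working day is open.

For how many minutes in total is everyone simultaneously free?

300 minutes

Zara free within 09:30–16:00: 09:30–11:45, 12:45–16:00.
Hiro free within 09:30–16:00: 09:30–12:00, 13:00–15:45.
Zara ∩ Hiro: 09:30–11:45, 13:00–15:45.
Total common minutes: 135 + 165 = 300.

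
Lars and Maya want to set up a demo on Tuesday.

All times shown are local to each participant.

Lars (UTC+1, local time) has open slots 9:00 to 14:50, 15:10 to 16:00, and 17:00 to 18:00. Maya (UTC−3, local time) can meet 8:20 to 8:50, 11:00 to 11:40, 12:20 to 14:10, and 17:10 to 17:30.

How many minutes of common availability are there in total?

120 minutes

Lars → UTC: 08:00–13:50, 14:10–15:00, 16:00–17:00.
Maya → UTC: 11:20–11:50, 14:00–14:40, 15:20–17:10, 20:10–20:30.
Lars ∩ Maya: 11:20–11:50, 14:10–14:40, 16:00–17:00.
Total common minutes: 30 + 30 + 60 = 120.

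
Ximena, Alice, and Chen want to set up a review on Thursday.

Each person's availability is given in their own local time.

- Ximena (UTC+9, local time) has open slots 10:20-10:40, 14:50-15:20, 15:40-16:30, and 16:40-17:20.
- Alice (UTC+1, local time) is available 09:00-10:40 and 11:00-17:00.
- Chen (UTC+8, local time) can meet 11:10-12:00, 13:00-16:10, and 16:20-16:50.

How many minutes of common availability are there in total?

Ximena → UTC: 01:20–01:40, 05:50–06:20, 06:40–07:30, 07:40–08:20.
Alice → UTC: 08:00–09:40, 10:00–16:00.
Chen → UTC: 03:10–04:00, 05:00–08:10, 08:20–08:50.
Ximena ∩ Alice: 08:00–08:20.
Ximena ∩ Alice ∩ Chen: 08:00–08:10.
Total common minutes: 10.

10 minutes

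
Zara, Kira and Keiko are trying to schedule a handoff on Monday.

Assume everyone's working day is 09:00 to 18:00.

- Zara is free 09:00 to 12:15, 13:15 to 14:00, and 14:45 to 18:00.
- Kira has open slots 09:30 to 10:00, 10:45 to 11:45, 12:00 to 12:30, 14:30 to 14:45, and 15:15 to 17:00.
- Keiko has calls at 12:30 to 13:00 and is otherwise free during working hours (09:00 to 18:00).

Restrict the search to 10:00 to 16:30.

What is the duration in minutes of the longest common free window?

Keiko free within 09:00–18:00: 09:00–12:30, 13:00–18:00.
Zara ∩ Kira: 09:30–10:00, 10:45–11:45, 12:00–12:15, 15:15–17:00.
Zara ∩ Kira ∩ Keiko: 09:30–10:00, 10:45–11:45, 12:00–12:15, 15:15–17:00.
Restricted to 10:00–16:30: 10:45–11:45, 12:00–12:15, 15:15–16:30.
Common window lengths: 60, 15, 75 min; longest is 75.

75 minutes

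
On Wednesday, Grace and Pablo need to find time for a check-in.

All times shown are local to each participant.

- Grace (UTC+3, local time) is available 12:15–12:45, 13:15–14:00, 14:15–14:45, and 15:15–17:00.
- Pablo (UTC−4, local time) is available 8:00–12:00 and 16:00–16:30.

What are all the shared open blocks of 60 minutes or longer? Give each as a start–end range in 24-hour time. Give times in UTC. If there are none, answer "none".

12:15–14:00

Grace → UTC: 09:15–09:45, 10:15–11:00, 11:15–11:45, 12:15–14:00.
Pablo → UTC: 12:00–16:00, 20:00–20:30.
Grace ∩ Pablo: 12:15–14:00.
Windows ≥ 60 min: 12:15–14:00.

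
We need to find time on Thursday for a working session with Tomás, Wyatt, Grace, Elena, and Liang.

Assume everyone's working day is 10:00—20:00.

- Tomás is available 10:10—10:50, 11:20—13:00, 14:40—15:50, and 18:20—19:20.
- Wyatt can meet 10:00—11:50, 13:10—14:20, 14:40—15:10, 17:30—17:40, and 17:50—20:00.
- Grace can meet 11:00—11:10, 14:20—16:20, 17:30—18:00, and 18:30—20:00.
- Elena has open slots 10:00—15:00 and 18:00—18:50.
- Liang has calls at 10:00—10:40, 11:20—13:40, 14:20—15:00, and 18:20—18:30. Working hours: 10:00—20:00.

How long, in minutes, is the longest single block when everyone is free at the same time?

20 minutes

Liang free within 10:00–20:00: 10:40–11:20, 13:40–14:20, 15:00–18:20, 18:30–20:00.
Tomás ∩ Wyatt: 10:10–10:50, 11:20–11:50, 14:40–15:10, 18:20–19:20.
Tomás ∩ Wyatt ∩ Grace: 14:40–15:10, 18:30–19:20.
Tomás ∩ Wyatt ∩ Grace ∩ Elena: 14:40–15:00, 18:30–18:50.
Tomás ∩ Wyatt ∩ Grace ∩ Elena ∩ Liang: 18:30–18:50.
Single common window of 20 minutes.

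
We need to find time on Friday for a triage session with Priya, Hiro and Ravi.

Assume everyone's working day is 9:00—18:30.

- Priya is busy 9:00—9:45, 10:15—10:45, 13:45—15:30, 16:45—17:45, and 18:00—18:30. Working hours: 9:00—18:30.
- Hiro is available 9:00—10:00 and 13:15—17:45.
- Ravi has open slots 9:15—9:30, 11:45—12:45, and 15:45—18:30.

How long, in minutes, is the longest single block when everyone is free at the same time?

60 minutes

Priya free within 09:00–18:30: 09:45–10:15, 10:45–13:45, 15:30–16:45, 17:45–18:00.
Priya ∩ Hiro: 09:45–10:00, 13:15–13:45, 15:30–16:45.
Priya ∩ Hiro ∩ Ravi: 15:45–16:45.
Single common window of 60 minutes.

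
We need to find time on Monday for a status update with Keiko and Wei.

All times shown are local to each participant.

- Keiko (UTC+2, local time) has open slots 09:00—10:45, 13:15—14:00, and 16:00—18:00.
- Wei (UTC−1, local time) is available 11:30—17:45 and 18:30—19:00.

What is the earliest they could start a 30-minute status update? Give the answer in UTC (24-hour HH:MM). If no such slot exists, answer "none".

14:00

Keiko → UTC: 07:00–08:45, 11:15–12:00, 14:00–16:00.
Wei → UTC: 12:30–18:45, 19:30–20:00.
Keiko ∩ Wei: 14:00–16:00.
Windows ≥ 30 min: 14:00–16:00.
Earliest such window starts at 14:00.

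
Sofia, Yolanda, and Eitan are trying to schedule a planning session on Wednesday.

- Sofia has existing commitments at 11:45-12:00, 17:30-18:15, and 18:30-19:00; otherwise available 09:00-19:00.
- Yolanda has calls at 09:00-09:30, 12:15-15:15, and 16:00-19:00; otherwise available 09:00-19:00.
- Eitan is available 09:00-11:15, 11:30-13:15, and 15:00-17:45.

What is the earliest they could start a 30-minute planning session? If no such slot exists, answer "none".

09:30

Sofia free within 09:00–19:00: 09:00–11:45, 12:00–17:30, 18:15–18:30.
Yolanda free within 09:00–19:00: 09:30–12:15, 15:15–16:00.
Sofia ∩ Yolanda: 09:30–11:45, 12:00–12:15, 15:15–16:00.
Sofia ∩ Yolanda ∩ Eitan: 09:30–11:15, 11:30–11:45, 12:00–12:15, 15:15–16:00.
Windows ≥ 30 min: 09:30–11:15, 15:15–16:00.
Earliest such window starts at 09:30.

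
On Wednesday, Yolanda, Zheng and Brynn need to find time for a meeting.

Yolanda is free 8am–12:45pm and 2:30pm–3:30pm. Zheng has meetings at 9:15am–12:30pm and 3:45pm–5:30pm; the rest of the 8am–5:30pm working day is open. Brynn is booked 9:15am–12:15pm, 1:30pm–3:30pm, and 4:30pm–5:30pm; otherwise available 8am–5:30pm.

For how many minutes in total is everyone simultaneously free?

Zheng free within 08:00–17:30: 08:00–09:15, 12:30–15:45.
Brynn free within 08:00–17:30: 08:00–09:15, 12:15–13:30, 15:30–16:30.
Yolanda ∩ Zheng: 08:00–09:15, 12:30–12:45, 14:30–15:30.
Yolanda ∩ Zheng ∩ Brynn: 08:00–09:15, 12:30–12:45.
Total common minutes: 75 + 15 = 90.

90 minutes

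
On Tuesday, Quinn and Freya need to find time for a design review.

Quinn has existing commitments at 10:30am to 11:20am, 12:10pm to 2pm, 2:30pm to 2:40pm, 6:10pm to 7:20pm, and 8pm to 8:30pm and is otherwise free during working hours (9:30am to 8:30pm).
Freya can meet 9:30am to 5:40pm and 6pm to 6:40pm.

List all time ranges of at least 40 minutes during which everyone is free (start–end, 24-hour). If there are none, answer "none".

Quinn free within 09:30–20:30: 09:30–10:30, 11:20–12:10, 14:00–14:30, 14:40–18:10, 19:20–20:00.
Quinn ∩ Freya: 09:30–10:30, 11:20–12:10, 14:00–14:30, 14:40–17:40, 18:00–18:10.
Windows ≥ 40 min: 09:30–10:30, 11:20–12:10, 14:40–17:40.

09:30–10:30, 11:20–12:10, 14:40–17:40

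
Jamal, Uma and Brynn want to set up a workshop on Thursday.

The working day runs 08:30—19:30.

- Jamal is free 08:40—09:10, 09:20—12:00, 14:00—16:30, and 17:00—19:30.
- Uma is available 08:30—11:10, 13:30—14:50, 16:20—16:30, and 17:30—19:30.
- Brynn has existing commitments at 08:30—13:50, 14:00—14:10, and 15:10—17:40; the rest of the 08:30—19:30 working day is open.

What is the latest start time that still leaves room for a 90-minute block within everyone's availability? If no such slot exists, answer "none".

Brynn free within 08:30–19:30: 13:50–14:00, 14:10–15:10, 17:40–19:30.
Jamal ∩ Uma: 08:40–09:10, 09:20–11:10, 14:00–14:50, 16:20–16:30, 17:30–19:30.
Jamal ∩ Uma ∩ Brynn: 14:10–14:50, 17:40–19:30.
Windows ≥ 90 min: 17:40–19:30.
Latest start in the last window 17:40–19:30 is 19:30 − 90 min = 18:00.

18:00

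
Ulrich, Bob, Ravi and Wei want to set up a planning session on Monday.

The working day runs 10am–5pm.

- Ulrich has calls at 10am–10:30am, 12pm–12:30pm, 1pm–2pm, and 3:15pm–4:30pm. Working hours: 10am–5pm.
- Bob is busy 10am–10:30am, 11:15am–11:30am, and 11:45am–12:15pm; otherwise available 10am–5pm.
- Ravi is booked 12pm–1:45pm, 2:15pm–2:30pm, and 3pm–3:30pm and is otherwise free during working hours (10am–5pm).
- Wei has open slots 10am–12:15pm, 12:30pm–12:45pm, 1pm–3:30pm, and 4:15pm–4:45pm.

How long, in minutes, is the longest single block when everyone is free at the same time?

45 minutes

Ulrich free within 10:00–17:00: 10:30–12:00, 12:30–13:00, 14:00–15:15, 16:30–17:00.
Bob free within 10:00–17:00: 10:30–11:15, 11:30–11:45, 12:15–17:00.
Ravi free within 10:00–17:00: 10:00–12:00, 13:45–14:15, 14:30–15:00, 15:30–17:00.
Ulrich ∩ Bob: 10:30–11:15, 11:30–11:45, 12:30–13:00, 14:00–15:15, 16:30–17:00.
Ulrich ∩ Bob ∩ Ravi: 10:30–11:15, 11:30–11:45, 14:00–14:15, 14:30–15:00, 16:30–17:00.
Ulrich ∩ Bob ∩ Ravi ∩ Wei: 10:30–11:15, 11:30–11:45, 14:00–14:15, 14:30–15:00, 16:30–16:45.
Common window lengths: 45, 15, 15, 30, 15 min; longest is 45.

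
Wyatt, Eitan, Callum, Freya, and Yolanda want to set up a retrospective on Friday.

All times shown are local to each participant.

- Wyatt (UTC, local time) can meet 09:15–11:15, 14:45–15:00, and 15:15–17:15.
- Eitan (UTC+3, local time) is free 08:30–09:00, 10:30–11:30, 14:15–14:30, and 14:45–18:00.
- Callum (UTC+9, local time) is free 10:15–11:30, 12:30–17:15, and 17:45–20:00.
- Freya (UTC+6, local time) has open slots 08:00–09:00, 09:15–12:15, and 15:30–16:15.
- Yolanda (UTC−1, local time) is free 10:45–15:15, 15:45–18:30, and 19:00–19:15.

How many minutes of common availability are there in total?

Wyatt → UTC: 09:15–11:15, 14:45–15:00, 15:15–17:15.
Eitan → UTC: 05:30–06:00, 07:30–08:30, 11:15–11:30, 11:45–15:00.
Callum → UTC: 01:15–02:30, 03:30–08:15, 08:45–11:00.
Freya → UTC: 02:00–03:00, 03:15–06:15, 09:30–10:15.
Yolanda → UTC: 11:45–16:15, 16:45–19:30, 20:00–20:15.
Wyatt ∩ Eitan: 14:45–15:00.
Wyatt ∩ Eitan ∩ Callum: (none).
Wyatt ∩ Eitan ∩ Callum ∩ Freya: (none).
Wyatt ∩ Eitan ∩ Callum ∩ Freya ∩ Yolanda: (none).
Total common minutes: 0.

0 minutes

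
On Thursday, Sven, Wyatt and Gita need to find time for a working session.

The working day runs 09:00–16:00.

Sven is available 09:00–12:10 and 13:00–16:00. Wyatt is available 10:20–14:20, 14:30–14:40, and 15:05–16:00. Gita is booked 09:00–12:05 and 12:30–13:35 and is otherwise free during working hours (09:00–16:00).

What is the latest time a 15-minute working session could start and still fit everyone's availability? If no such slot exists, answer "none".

15:45

Gita free within 09:00–16:00: 12:05–12:30, 13:35–16:00.
Sven ∩ Wyatt: 10:20–12:10, 13:00–14:20, 14:30–14:40, 15:05–16:00.
Sven ∩ Wyatt ∩ Gita: 12:05–12:10, 13:35–14:20, 14:30–14:40, 15:05–16:00.
Windows ≥ 15 min: 13:35–14:20, 15:05–16:00.
Latest start in the last window 15:05–16:00 is 16:00 − 15 min = 15:45.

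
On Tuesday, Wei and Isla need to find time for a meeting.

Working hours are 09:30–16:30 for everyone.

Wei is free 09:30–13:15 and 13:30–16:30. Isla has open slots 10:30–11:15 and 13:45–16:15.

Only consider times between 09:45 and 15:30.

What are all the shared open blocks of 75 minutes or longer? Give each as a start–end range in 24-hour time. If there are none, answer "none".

Wei ∩ Isla: 10:30–11:15, 13:45–16:15.
Restricted to 09:45–15:30: 10:30–11:15, 13:45–15:30.
Windows ≥ 75 min: 13:45–15:30.

13:45–15:30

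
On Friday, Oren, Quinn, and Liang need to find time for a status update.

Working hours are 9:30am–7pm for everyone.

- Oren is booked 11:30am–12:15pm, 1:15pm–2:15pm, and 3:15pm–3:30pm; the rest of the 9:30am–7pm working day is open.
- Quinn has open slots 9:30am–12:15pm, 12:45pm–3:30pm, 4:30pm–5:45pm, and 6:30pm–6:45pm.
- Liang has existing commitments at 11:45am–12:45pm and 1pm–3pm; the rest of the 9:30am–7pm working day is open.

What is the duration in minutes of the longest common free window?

120 minutes

Oren free within 09:30–19:00: 09:30–11:30, 12:15–13:15, 14:15–15:15, 15:30–19:00.
Liang free within 09:30–19:00: 09:30–11:45, 12:45–13:00, 15:00–19:00.
Oren ∩ Quinn: 09:30–11:30, 12:45–13:15, 14:15–15:15, 16:30–17:45, 18:30–18:45.
Oren ∩ Quinn ∩ Liang: 09:30–11:30, 12:45–13:00, 15:00–15:15, 16:30–17:45, 18:30–18:45.
Common window lengths: 120, 15, 15, 75, 15 min; longest is 120.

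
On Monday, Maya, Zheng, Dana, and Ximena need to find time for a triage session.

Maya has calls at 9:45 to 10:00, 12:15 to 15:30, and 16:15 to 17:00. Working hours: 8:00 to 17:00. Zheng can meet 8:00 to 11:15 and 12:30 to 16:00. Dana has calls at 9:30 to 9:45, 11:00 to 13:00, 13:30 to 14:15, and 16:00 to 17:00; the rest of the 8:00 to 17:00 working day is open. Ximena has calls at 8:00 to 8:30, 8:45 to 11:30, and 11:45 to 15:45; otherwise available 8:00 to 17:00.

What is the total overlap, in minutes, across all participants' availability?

Maya free within 08:00–17:00: 08:00–09:45, 10:00–12:15, 15:30–16:15.
Dana free within 08:00–17:00: 08:00–09:30, 09:45–11:00, 13:00–13:30, 14:15–16:00.
Ximena free within 08:00–17:00: 08:30–08:45, 11:30–11:45, 15:45–17:00.
Maya ∩ Zheng: 08:00–09:45, 10:00–11:15, 15:30–16:00.
Maya ∩ Zheng ∩ Dana: 08:00–09:30, 10:00–11:00, 15:30–16:00.
Maya ∩ Zheng ∩ Dana ∩ Ximena: 08:30–08:45, 15:45–16:00.
Total common minutes: 15 + 15 = 30.

30 minutes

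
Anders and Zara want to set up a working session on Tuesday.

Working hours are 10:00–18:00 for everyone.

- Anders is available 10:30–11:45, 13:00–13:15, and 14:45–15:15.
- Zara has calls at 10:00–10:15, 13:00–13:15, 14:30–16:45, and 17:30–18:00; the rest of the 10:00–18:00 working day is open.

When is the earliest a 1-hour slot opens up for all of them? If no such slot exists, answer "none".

Zara free within 10:00–18:00: 10:15–13:00, 13:15–14:30, 16:45–17:30.
Anders ∩ Zara: 10:30–11:45.
Windows ≥ 60 min: 10:30–11:45.
Earliest such window starts at 10:30.

10:30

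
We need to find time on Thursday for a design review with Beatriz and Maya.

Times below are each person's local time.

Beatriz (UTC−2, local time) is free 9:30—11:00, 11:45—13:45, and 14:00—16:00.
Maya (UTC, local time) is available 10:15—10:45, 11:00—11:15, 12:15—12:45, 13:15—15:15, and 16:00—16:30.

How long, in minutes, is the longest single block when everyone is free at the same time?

Beatriz → UTC: 11:30–13:00, 13:45–15:45, 16:00–18:00.
Maya → UTC: 10:15–10:45, 11:00–11:15, 12:15–12:45, 13:15–15:15, 16:00–16:30.
Beatriz ∩ Maya: 12:15–12:45, 13:45–15:15, 16:00–16:30.
Common window lengths: 30, 90, 30 min; longest is 90.

90 minutes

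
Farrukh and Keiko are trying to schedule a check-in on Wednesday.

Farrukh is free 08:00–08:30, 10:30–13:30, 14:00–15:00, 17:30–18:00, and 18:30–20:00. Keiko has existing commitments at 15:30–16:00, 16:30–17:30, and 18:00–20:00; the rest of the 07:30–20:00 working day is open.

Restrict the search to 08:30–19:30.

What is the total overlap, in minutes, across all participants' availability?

270 minutes

Keiko free within 07:30–20:00: 07:30–15:30, 16:00–16:30, 17:30–18:00.
Farrukh ∩ Keiko: 08:00–08:30, 10:30–13:30, 14:00–15:00, 17:30–18:00.
Restricted to 08:30–19:30: 10:30–13:30, 14:00–15:00, 17:30–18:00.
Total common minutes: 180 + 60 + 30 = 270.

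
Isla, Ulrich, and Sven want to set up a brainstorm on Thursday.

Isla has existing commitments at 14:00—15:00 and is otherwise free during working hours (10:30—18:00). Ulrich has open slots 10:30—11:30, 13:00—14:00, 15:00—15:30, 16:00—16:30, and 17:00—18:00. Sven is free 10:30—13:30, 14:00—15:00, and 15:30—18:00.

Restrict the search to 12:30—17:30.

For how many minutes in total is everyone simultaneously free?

Isla free within 10:30–18:00: 10:30–14:00, 15:00–18:00.
Isla ∩ Ulrich: 10:30–11:30, 13:00–14:00, 15:00–15:30, 16:00–16:30, 17:00–18:00.
Isla ∩ Ulrich ∩ Sven: 10:30–11:30, 13:00–13:30, 16:00–16:30, 17:00–18:00.
Restricted to 12:30–17:30: 13:00–13:30, 16:00–16:30, 17:00–17:30.
Total common minutes: 30 + 30 + 30 = 90.

90 minutes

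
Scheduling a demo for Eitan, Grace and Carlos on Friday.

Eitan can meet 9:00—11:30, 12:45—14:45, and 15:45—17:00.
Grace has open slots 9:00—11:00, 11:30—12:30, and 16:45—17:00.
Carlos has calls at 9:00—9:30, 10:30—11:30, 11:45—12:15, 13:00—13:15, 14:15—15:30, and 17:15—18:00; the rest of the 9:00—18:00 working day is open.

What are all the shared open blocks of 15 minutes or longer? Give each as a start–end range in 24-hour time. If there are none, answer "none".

Carlos free within 09:00–18:00: 09:30–10:30, 11:30–11:45, 12:15–13:00, 13:15–14:15, 15:30–17:15.
Eitan ∩ Grace: 09:00–11:00, 16:45–17:00.
Eitan ∩ Grace ∩ Carlos: 09:30–10:30, 16:45–17:00.
Windows ≥ 15 min: 09:30–10:30, 16:45–17:00.

09:30–10:30, 16:45–17:00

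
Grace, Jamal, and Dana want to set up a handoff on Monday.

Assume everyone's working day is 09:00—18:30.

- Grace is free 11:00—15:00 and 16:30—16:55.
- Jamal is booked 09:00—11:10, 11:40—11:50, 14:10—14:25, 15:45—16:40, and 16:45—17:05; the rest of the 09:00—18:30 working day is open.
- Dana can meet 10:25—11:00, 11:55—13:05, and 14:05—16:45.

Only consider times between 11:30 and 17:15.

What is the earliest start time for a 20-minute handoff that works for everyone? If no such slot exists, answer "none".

Jamal free within 09:00–18:30: 11:10–11:40, 11:50–14:10, 14:25–15:45, 16:40–16:45, 17:05–18:30.
Grace ∩ Jamal: 11:10–11:40, 11:50–14:10, 14:25–15:00, 16:40–16:45.
Grace ∩ Jamal ∩ Dana: 11:55–13:05, 14:05–14:10, 14:25–15:00, 16:40–16:45.
Restricted to 11:30–17:15: 11:55–13:05, 14:05–14:10, 14:25–15:00, 16:40–16:45.
Windows ≥ 20 min: 11:55–13:05, 14:25–15:00.
Earliest such window starts at 11:55.

11:55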